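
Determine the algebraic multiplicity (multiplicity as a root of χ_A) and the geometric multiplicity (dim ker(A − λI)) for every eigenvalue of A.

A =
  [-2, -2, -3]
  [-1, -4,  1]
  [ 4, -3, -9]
λ = -5: alg = 3, geom = 1

Step 1 — factor the characteristic polynomial to read off the algebraic multiplicities:
  χ_A(x) = (x + 5)^3

Step 2 — compute geometric multiplicities via the rank-nullity identity g(λ) = n − rank(A − λI):
  rank(A − (-5)·I) = 2, so dim ker(A − (-5)·I) = n − 2 = 1

Summary:
  λ = -5: algebraic multiplicity = 3, geometric multiplicity = 1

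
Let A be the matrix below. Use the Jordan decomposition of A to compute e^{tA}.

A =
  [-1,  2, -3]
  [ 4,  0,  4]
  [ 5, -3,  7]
e^{tA} =
  [t^2*exp(2*t) - 3*t*exp(2*t) + exp(2*t), -t^2*exp(2*t)/2 + 2*t*exp(2*t), t^2*exp(2*t) - 3*t*exp(2*t)]
  [4*t*exp(2*t), -2*t*exp(2*t) + exp(2*t), 4*t*exp(2*t)]
  [-t^2*exp(2*t) + 5*t*exp(2*t), t^2*exp(2*t)/2 - 3*t*exp(2*t), -t^2*exp(2*t) + 5*t*exp(2*t) + exp(2*t)]

Strategy: write A = P · J · P⁻¹ where J is a Jordan canonical form, so e^{tA} = P · e^{tJ} · P⁻¹, and e^{tJ} can be computed block-by-block.

A has Jordan form
J =
  [2, 1, 0]
  [0, 2, 1]
  [0, 0, 2]
(up to reordering of blocks).

Per-block formulas:
  For a 3×3 Jordan block J_3(2): exp(t · J_3(2)) = e^(2t)·(I + t·N + (t^2/2)·N^2), where N is the 3×3 nilpotent shift.

After assembling e^{tJ} and conjugating by P, we get:

e^{tA} =
  [t^2*exp(2*t) - 3*t*exp(2*t) + exp(2*t), -t^2*exp(2*t)/2 + 2*t*exp(2*t), t^2*exp(2*t) - 3*t*exp(2*t)]
  [4*t*exp(2*t), -2*t*exp(2*t) + exp(2*t), 4*t*exp(2*t)]
  [-t^2*exp(2*t) + 5*t*exp(2*t), t^2*exp(2*t)/2 - 3*t*exp(2*t), -t^2*exp(2*t) + 5*t*exp(2*t) + exp(2*t)]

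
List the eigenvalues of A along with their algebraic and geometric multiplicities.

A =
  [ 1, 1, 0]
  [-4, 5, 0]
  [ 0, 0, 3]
λ = 3: alg = 3, geom = 2

Step 1 — factor the characteristic polynomial to read off the algebraic multiplicities:
  χ_A(x) = (x - 3)^3

Step 2 — compute geometric multiplicities via the rank-nullity identity g(λ) = n − rank(A − λI):
  rank(A − (3)·I) = 1, so dim ker(A − (3)·I) = n − 1 = 2

Summary:
  λ = 3: algebraic multiplicity = 3, geometric multiplicity = 2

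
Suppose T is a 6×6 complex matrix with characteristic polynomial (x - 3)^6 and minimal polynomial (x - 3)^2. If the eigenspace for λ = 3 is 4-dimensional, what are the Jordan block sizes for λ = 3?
Block sizes for λ = 3: [2, 2, 1, 1]

Step 1 — from the characteristic polynomial, algebraic multiplicity of λ = 3 is 6. From dim ker(T − (3)·I) = 4, there are exactly 4 Jordan blocks for λ = 3.
Step 2 — from the minimal polynomial, the factor (x − 3)^2 tells us the largest block for λ = 3 has size 2.
Step 3 — with total size 6, 4 blocks, and largest block 2, the block sizes (in nonincreasing order) are [2, 2, 1, 1].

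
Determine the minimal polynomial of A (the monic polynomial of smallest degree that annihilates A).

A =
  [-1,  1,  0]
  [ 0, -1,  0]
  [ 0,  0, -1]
x^2 + 2*x + 1

The characteristic polynomial is χ_A(x) = (x + 1)^3, so the eigenvalues are known. The minimal polynomial is
  m_A(x) = Π_λ (x − λ)^{k_λ}
where k_λ is the size of the *largest* Jordan block for λ (equivalently, the smallest k with (A − λI)^k v = 0 for every generalised eigenvector v of λ).

  λ = -1: largest Jordan block has size 2, contributing (x + 1)^2

So m_A(x) = (x + 1)^2 = x^2 + 2*x + 1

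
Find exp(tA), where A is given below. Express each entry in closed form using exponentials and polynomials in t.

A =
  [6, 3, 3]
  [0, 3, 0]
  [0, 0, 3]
e^{tA} =
  [exp(6*t), exp(6*t) - exp(3*t), exp(6*t) - exp(3*t)]
  [0, exp(3*t), 0]
  [0, 0, exp(3*t)]

Strategy: write A = P · J · P⁻¹ where J is a Jordan canonical form, so e^{tA} = P · e^{tJ} · P⁻¹, and e^{tJ} can be computed block-by-block.

A has Jordan form
J =
  [3, 0, 0]
  [0, 3, 0]
  [0, 0, 6]
(up to reordering of blocks).

Per-block formulas:
  For a 1×1 block at λ = 6: exp(t · [6]) = [e^(6t)].
  For a 1×1 block at λ = 3: exp(t · [3]) = [e^(3t)].

After assembling e^{tJ} and conjugating by P, we get:

e^{tA} =
  [exp(6*t), exp(6*t) - exp(3*t), exp(6*t) - exp(3*t)]
  [0, exp(3*t), 0]
  [0, 0, exp(3*t)]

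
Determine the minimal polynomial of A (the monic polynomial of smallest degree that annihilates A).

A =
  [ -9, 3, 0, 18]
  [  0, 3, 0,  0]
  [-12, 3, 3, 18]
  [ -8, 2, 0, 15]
x^2 - 6*x + 9

The characteristic polynomial is χ_A(x) = (x - 3)^4, so the eigenvalues are known. The minimal polynomial is
  m_A(x) = Π_λ (x − λ)^{k_λ}
where k_λ is the size of the *largest* Jordan block for λ (equivalently, the smallest k with (A − λI)^k v = 0 for every generalised eigenvector v of λ).

  λ = 3: largest Jordan block has size 2, contributing (x − 3)^2

So m_A(x) = (x - 3)^2 = x^2 - 6*x + 9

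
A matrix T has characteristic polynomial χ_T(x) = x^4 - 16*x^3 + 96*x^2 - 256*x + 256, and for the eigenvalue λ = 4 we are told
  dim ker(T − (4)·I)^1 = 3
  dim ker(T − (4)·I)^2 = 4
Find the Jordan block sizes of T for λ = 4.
Block sizes for λ = 4: [2, 1, 1]

From the dimensions of kernels of powers, the number of Jordan blocks of size at least j is d_j − d_{j−1} where d_j = dim ker(N^j) (with d_0 = 0). Computing the differences gives [3, 1].
The number of blocks of size exactly k is (#blocks of size ≥ k) − (#blocks of size ≥ k + 1), so the partition is: 2 block(s) of size 1, 1 block(s) of size 2.
In nonincreasing order the block sizes are [2, 1, 1].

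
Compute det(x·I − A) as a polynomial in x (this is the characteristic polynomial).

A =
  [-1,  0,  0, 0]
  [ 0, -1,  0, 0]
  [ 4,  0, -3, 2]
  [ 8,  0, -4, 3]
x^4 + 2*x^3 - 2*x - 1

Expanding det(x·I − A) (e.g. by cofactor expansion or by noting that A is similar to its Jordan form J, which has the same characteristic polynomial as A) gives
  χ_A(x) = x^4 + 2*x^3 - 2*x - 1
which factors as (x - 1)*(x + 1)^3. The eigenvalues (with algebraic multiplicities) are λ = -1 with multiplicity 3, λ = 1 with multiplicity 1.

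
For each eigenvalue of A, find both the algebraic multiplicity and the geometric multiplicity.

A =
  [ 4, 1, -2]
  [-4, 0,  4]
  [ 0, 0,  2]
λ = 2: alg = 3, geom = 2

Step 1 — factor the characteristic polynomial to read off the algebraic multiplicities:
  χ_A(x) = (x - 2)^3

Step 2 — compute geometric multiplicities via the rank-nullity identity g(λ) = n − rank(A − λI):
  rank(A − (2)·I) = 1, so dim ker(A − (2)·I) = n − 1 = 2

Summary:
  λ = 2: algebraic multiplicity = 3, geometric multiplicity = 2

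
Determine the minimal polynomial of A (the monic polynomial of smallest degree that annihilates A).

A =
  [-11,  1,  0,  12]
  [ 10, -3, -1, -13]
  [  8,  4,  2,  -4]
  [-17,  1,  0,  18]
x^4 - 6*x^3

The characteristic polynomial is χ_A(x) = x^3*(x - 6), so the eigenvalues are known. The minimal polynomial is
  m_A(x) = Π_λ (x − λ)^{k_λ}
where k_λ is the size of the *largest* Jordan block for λ (equivalently, the smallest k with (A − λI)^k v = 0 for every generalised eigenvector v of λ).

  λ = 0: largest Jordan block has size 3, contributing (x − 0)^3
  λ = 6: largest Jordan block has size 1, contributing (x − 6)

So m_A(x) = x^3*(x - 6) = x^4 - 6*x^3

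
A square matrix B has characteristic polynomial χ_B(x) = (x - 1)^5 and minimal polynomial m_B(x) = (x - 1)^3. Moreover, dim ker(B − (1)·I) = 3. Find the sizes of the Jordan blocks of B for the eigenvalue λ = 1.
Block sizes for λ = 1: [3, 1, 1]

Step 1 — from the characteristic polynomial, algebraic multiplicity of λ = 1 is 5. From dim ker(B − (1)·I) = 3, there are exactly 3 Jordan blocks for λ = 1.
Step 2 — from the minimal polynomial, the factor (x − 1)^3 tells us the largest block for λ = 1 has size 3.
Step 3 — with total size 5, 3 blocks, and largest block 3, the block sizes (in nonincreasing order) are [3, 1, 1].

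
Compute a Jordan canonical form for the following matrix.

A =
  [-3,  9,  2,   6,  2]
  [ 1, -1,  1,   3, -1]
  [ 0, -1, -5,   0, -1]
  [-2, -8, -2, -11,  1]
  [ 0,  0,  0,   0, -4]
J_3(-5) ⊕ J_1(-5) ⊕ J_1(-4)

The characteristic polynomial is
  det(x·I − A) = x^5 + 24*x^4 + 230*x^3 + 1100*x^2 + 2625*x + 2500 = (x + 4)*(x + 5)^4

Eigenvalues and multiplicities (the geometric multiplicity of λ is n − rank(A − λI), which equals the number of Jordan blocks for λ):
  λ = -5: algebraic multiplicity = 4, geometric multiplicity = 2
  λ = -4: algebraic multiplicity = 1, geometric multiplicity = 1

Determining the block sizes for each eigenvalue:
  λ = -5: with am = 4 and gm = 2, the partition is not yet determined (e.g. several partitions of 4 into 2 parts exist). Let N = A − (-5)·I. Computing rank(N^1) = 3, rank(N^2) = 2, rank(N^3) = 1; the number of blocks of size ≥ j is rank(N^{j−1}) − rank(N^j), giving [2, 1, 1]. So we have 1 block(s) of size 3, 1 block(s) of size 1 → block sizes [3, 1]
  λ = -4: one block (gm = 1), so the single block has size am = 1 → block sizes [1]

Assembling the blocks gives a Jordan form
J =
  [-5,  1,  0,  0,  0]
  [ 0, -5,  1,  0,  0]
  [ 0,  0, -5,  0,  0]
  [ 0,  0,  0, -5,  0]
  [ 0,  0,  0,  0, -4]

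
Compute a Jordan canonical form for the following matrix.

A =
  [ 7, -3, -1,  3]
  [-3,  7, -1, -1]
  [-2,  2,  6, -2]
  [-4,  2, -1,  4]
J_3(6) ⊕ J_1(6)

The characteristic polynomial is
  det(x·I − A) = x^4 - 24*x^3 + 216*x^2 - 864*x + 1296 = (x - 6)^4

Eigenvalues and multiplicities (the geometric multiplicity of λ is n − rank(A − λI), which equals the number of Jordan blocks for λ):
  λ = 6: algebraic multiplicity = 4, geometric multiplicity = 2

Determining the block sizes for each eigenvalue:
  λ = 6: with am = 4 and gm = 2, the partition is not yet determined (e.g. several partitions of 4 into 2 parts exist). Let N = A − (6)·I. Computing rank(N^1) = 2, rank(N^2) = 1, rank(N^3) = 0; the number of blocks of size ≥ j is rank(N^{j−1}) − rank(N^j), giving [2, 1, 1]. So we have 1 block(s) of size 3, 1 block(s) of size 1 → block sizes [3, 1]

Assembling the blocks gives a Jordan form
J =
  [6, 1, 0, 0]
  [0, 6, 1, 0]
  [0, 0, 6, 0]
  [0, 0, 0, 6]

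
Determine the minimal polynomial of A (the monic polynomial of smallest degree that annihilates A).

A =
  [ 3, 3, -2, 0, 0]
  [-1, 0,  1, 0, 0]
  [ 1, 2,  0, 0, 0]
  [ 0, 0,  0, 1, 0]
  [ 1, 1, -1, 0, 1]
x^3 - 3*x^2 + 3*x - 1

The characteristic polynomial is χ_A(x) = (x - 1)^5, so the eigenvalues are known. The minimal polynomial is
  m_A(x) = Π_λ (x − λ)^{k_λ}
where k_λ is the size of the *largest* Jordan block for λ (equivalently, the smallest k with (A − λI)^k v = 0 for every generalised eigenvector v of λ).

  λ = 1: largest Jordan block has size 3, contributing (x − 1)^3

So m_A(x) = (x - 1)^3 = x^3 - 3*x^2 + 3*x - 1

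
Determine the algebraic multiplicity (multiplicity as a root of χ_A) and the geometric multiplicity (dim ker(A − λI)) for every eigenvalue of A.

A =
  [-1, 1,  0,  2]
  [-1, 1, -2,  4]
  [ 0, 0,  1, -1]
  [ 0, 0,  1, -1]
λ = 0: alg = 4, geom = 2

Step 1 — factor the characteristic polynomial to read off the algebraic multiplicities:
  χ_A(x) = x^4

Step 2 — compute geometric multiplicities via the rank-nullity identity g(λ) = n − rank(A − λI):
  rank(A − (0)·I) = 2, so dim ker(A − (0)·I) = n − 2 = 2

Summary:
  λ = 0: algebraic multiplicity = 4, geometric multiplicity = 2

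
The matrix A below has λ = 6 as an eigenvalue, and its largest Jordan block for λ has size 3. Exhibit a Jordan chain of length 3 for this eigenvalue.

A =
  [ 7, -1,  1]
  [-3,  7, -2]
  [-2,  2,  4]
A Jordan chain for λ = 6 of length 3:
v_1 = (2, -2, -4)ᵀ
v_2 = (1, -3, -2)ᵀ
v_3 = (1, 0, 0)ᵀ

Let N = A − (6)·I. We want v_3 with N^3 v_3 = 0 but N^2 v_3 ≠ 0; then v_{j-1} := N · v_j for j = 3, …, 2.

Pick v_3 = (1, 0, 0)ᵀ.
Then v_2 = N · v_3 = (1, -3, -2)ᵀ.
Then v_1 = N · v_2 = (2, -2, -4)ᵀ.

Sanity check: (A − (6)·I) v_1 = (0, 0, 0)ᵀ = 0. ✓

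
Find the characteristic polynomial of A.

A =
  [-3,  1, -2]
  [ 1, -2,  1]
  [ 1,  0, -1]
x^3 + 6*x^2 + 12*x + 8

Expanding det(x·I − A) (e.g. by cofactor expansion or by noting that A is similar to its Jordan form J, which has the same characteristic polynomial as A) gives
  χ_A(x) = x^3 + 6*x^2 + 12*x + 8
which factors as (x + 2)^3. The eigenvalues (with algebraic multiplicities) are λ = -2 with multiplicity 3.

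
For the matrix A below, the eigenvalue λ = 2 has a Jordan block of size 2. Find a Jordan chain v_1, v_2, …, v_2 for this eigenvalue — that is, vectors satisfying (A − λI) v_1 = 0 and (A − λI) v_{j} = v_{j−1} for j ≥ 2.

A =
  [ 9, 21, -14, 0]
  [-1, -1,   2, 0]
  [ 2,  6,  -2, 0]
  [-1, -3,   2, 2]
A Jordan chain for λ = 2 of length 2:
v_1 = (7, -1, 2, -1)ᵀ
v_2 = (1, 0, 0, 0)ᵀ

Let N = A − (2)·I. We want v_2 with N^2 v_2 = 0 but N^1 v_2 ≠ 0; then v_{j-1} := N · v_j for j = 2, …, 2.

Pick v_2 = (1, 0, 0, 0)ᵀ.
Then v_1 = N · v_2 = (7, -1, 2, -1)ᵀ.

Sanity check: (A − (2)·I) v_1 = (0, 0, 0, 0)ᵀ = 0. ✓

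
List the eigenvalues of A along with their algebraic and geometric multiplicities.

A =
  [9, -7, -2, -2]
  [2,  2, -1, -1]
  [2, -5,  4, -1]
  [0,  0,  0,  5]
λ = 5: alg = 4, geom = 2

Step 1 — factor the characteristic polynomial to read off the algebraic multiplicities:
  χ_A(x) = (x - 5)^4

Step 2 — compute geometric multiplicities via the rank-nullity identity g(λ) = n − rank(A − λI):
  rank(A − (5)·I) = 2, so dim ker(A − (5)·I) = n − 2 = 2

Summary:
  λ = 5: algebraic multiplicity = 4, geometric multiplicity = 2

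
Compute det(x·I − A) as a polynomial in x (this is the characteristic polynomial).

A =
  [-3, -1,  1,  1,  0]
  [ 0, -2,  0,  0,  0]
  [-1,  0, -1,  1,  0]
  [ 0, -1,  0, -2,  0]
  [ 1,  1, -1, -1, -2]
x^5 + 10*x^4 + 40*x^3 + 80*x^2 + 80*x + 32

Expanding det(x·I − A) (e.g. by cofactor expansion or by noting that A is similar to its Jordan form J, which has the same characteristic polynomial as A) gives
  χ_A(x) = x^5 + 10*x^4 + 40*x^3 + 80*x^2 + 80*x + 32
which factors as (x + 2)^5. The eigenvalues (with algebraic multiplicities) are λ = -2 with multiplicity 5.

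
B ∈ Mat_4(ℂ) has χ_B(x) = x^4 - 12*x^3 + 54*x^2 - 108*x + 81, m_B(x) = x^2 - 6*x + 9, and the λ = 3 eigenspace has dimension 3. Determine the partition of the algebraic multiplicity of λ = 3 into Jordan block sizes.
Block sizes for λ = 3: [2, 1, 1]

Step 1 — from the characteristic polynomial, algebraic multiplicity of λ = 3 is 4. From dim ker(B − (3)·I) = 3, there are exactly 3 Jordan blocks for λ = 3.
Step 2 — from the minimal polynomial, the factor (x − 3)^2 tells us the largest block for λ = 3 has size 2.
Step 3 — with total size 4, 3 blocks, and largest block 2, the block sizes (in nonincreasing order) are [2, 1, 1].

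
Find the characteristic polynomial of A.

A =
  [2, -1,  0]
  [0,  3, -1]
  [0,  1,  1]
x^3 - 6*x^2 + 12*x - 8

Expanding det(x·I − A) (e.g. by cofactor expansion or by noting that A is similar to its Jordan form J, which has the same characteristic polynomial as A) gives
  χ_A(x) = x^3 - 6*x^2 + 12*x - 8
which factors as (x - 2)^3. The eigenvalues (with algebraic multiplicities) are λ = 2 with multiplicity 3.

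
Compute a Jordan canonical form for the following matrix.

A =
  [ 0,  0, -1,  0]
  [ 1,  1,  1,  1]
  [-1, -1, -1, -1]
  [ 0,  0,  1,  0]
J_3(0) ⊕ J_1(0)

The characteristic polynomial is
  det(x·I − A) = x^4

Eigenvalues and multiplicities (the geometric multiplicity of λ is n − rank(A − λI), which equals the number of Jordan blocks for λ):
  λ = 0: algebraic multiplicity = 4, geometric multiplicity = 2

Determining the block sizes for each eigenvalue:
  λ = 0: with am = 4 and gm = 2, the partition is not yet determined (e.g. several partitions of 4 into 2 parts exist). Let N = A − (0)·I. Computing rank(N^1) = 2, rank(N^2) = 1, rank(N^3) = 0; the number of blocks of size ≥ j is rank(N^{j−1}) − rank(N^j), giving [2, 1, 1]. So we have 1 block(s) of size 3, 1 block(s) of size 1 → block sizes [3, 1]

Assembling the blocks gives a Jordan form
J =
  [0, 1, 0, 0]
  [0, 0, 1, 0]
  [0, 0, 0, 0]
  [0, 0, 0, 0]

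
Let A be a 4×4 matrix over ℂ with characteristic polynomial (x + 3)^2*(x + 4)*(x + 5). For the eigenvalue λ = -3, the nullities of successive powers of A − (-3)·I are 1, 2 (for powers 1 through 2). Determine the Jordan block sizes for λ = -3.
Block sizes for λ = -3: [2]

From the dimensions of kernels of powers, the number of Jordan blocks of size at least j is d_j − d_{j−1} where d_j = dim ker(N^j) (with d_0 = 0). Computing the differences gives [1, 1].
The number of blocks of size exactly k is (#blocks of size ≥ k) − (#blocks of size ≥ k + 1), so the partition is: 1 block(s) of size 2.
In nonincreasing order the block sizes are [2].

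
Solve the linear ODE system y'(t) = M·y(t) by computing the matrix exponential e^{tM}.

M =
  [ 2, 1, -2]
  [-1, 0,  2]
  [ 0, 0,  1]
e^{tM} =
  [t*exp(t) + exp(t), t*exp(t), -2*t*exp(t)]
  [-t*exp(t), -t*exp(t) + exp(t), 2*t*exp(t)]
  [0, 0, exp(t)]

Strategy: write M = P · J · P⁻¹ where J is a Jordan canonical form, so e^{tM} = P · e^{tJ} · P⁻¹, and e^{tJ} can be computed block-by-block.

M has Jordan form
J =
  [1, 1, 0]
  [0, 1, 0]
  [0, 0, 1]
(up to reordering of blocks).

Per-block formulas:
  For a 1×1 block at λ = 1: exp(t · [1]) = [e^(1t)].
  For a 2×2 Jordan block J_2(1): exp(t · J_2(1)) = e^(1t)·(I + t·N), where N is the 2×2 nilpotent shift.

After assembling e^{tJ} and conjugating by P, we get:

e^{tM} =
  [t*exp(t) + exp(t), t*exp(t), -2*t*exp(t)]
  [-t*exp(t), -t*exp(t) + exp(t), 2*t*exp(t)]
  [0, 0, exp(t)]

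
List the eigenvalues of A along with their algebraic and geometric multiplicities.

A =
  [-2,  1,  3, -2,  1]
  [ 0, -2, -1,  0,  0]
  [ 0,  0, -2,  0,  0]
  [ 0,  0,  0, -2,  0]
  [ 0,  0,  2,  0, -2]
λ = -2: alg = 5, geom = 3

Step 1 — factor the characteristic polynomial to read off the algebraic multiplicities:
  χ_A(x) = (x + 2)^5

Step 2 — compute geometric multiplicities via the rank-nullity identity g(λ) = n − rank(A − λI):
  rank(A − (-2)·I) = 2, so dim ker(A − (-2)·I) = n − 2 = 3

Summary:
  λ = -2: algebraic multiplicity = 5, geometric multiplicity = 3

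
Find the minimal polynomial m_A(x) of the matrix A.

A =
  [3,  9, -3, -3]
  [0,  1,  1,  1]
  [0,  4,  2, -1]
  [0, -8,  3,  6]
x^3 - 9*x^2 + 27*x - 27

The characteristic polynomial is χ_A(x) = (x - 3)^4, so the eigenvalues are known. The minimal polynomial is
  m_A(x) = Π_λ (x − λ)^{k_λ}
where k_λ is the size of the *largest* Jordan block for λ (equivalently, the smallest k with (A − λI)^k v = 0 for every generalised eigenvector v of λ).

  λ = 3: largest Jordan block has size 3, contributing (x − 3)^3

So m_A(x) = (x - 3)^3 = x^3 - 9*x^2 + 27*x - 27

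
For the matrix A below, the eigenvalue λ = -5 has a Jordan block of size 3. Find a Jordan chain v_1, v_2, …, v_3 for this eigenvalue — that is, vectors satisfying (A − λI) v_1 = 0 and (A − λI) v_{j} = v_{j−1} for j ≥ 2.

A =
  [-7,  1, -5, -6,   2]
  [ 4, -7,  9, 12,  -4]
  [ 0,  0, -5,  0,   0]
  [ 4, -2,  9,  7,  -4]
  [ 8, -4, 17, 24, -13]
A Jordan chain for λ = -5 of length 3:
v_1 = (-1, 2, 0, 2, 4)ᵀ
v_2 = (-5, 9, 0, 9, 17)ᵀ
v_3 = (0, 0, 1, 0, 0)ᵀ

Let N = A − (-5)·I. We want v_3 with N^3 v_3 = 0 but N^2 v_3 ≠ 0; then v_{j-1} := N · v_j for j = 3, …, 2.

Pick v_3 = (0, 0, 1, 0, 0)ᵀ.
Then v_2 = N · v_3 = (-5, 9, 0, 9, 17)ᵀ.
Then v_1 = N · v_2 = (-1, 2, 0, 2, 4)ᵀ.

Sanity check: (A − (-5)·I) v_1 = (0, 0, 0, 0, 0)ᵀ = 0. ✓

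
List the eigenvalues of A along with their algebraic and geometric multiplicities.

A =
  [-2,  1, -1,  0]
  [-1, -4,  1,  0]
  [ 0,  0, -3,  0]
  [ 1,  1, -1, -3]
λ = -3: alg = 4, geom = 3

Step 1 — factor the characteristic polynomial to read off the algebraic multiplicities:
  χ_A(x) = (x + 3)^4

Step 2 — compute geometric multiplicities via the rank-nullity identity g(λ) = n − rank(A − λI):
  rank(A − (-3)·I) = 1, so dim ker(A − (-3)·I) = n − 1 = 3

Summary:
  λ = -3: algebraic multiplicity = 4, geometric multiplicity = 3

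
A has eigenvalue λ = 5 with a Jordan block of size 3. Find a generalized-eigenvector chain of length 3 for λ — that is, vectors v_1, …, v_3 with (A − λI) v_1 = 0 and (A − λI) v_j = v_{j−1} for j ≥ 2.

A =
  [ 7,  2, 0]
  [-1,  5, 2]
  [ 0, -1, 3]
A Jordan chain for λ = 5 of length 3:
v_1 = (2, -2, 1)ᵀ
v_2 = (2, -1, 0)ᵀ
v_3 = (1, 0, 0)ᵀ

Let N = A − (5)·I. We want v_3 with N^3 v_3 = 0 but N^2 v_3 ≠ 0; then v_{j-1} := N · v_j for j = 3, …, 2.

Pick v_3 = (1, 0, 0)ᵀ.
Then v_2 = N · v_3 = (2, -1, 0)ᵀ.
Then v_1 = N · v_2 = (2, -2, 1)ᵀ.

Sanity check: (A − (5)·I) v_1 = (0, 0, 0)ᵀ = 0. ✓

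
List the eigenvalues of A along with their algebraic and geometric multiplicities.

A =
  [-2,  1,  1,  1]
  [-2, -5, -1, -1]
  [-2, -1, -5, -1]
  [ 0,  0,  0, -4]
λ = -4: alg = 4, geom = 3

Step 1 — factor the characteristic polynomial to read off the algebraic multiplicities:
  χ_A(x) = (x + 4)^4

Step 2 — compute geometric multiplicities via the rank-nullity identity g(λ) = n − rank(A − λI):
  rank(A − (-4)·I) = 1, so dim ker(A − (-4)·I) = n − 1 = 3

Summary:
  λ = -4: algebraic multiplicity = 4, geometric multiplicity = 3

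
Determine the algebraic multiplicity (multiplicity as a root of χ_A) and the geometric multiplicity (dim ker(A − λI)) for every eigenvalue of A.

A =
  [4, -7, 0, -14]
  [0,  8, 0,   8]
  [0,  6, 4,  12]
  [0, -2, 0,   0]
λ = 4: alg = 4, geom = 3

Step 1 — factor the characteristic polynomial to read off the algebraic multiplicities:
  χ_A(x) = (x - 4)^4

Step 2 — compute geometric multiplicities via the rank-nullity identity g(λ) = n − rank(A − λI):
  rank(A − (4)·I) = 1, so dim ker(A − (4)·I) = n − 1 = 3

Summary:
  λ = 4: algebraic multiplicity = 4, geometric multiplicity = 3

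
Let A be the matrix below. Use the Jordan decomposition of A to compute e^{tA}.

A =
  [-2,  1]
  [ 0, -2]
e^{tA} =
  [exp(-2*t), t*exp(-2*t)]
  [0, exp(-2*t)]

Strategy: write A = P · J · P⁻¹ where J is a Jordan canonical form, so e^{tA} = P · e^{tJ} · P⁻¹, and e^{tJ} can be computed block-by-block.

A has Jordan form
J =
  [-2,  1]
  [ 0, -2]
(up to reordering of blocks).

Per-block formulas:
  For a 2×2 Jordan block J_2(-2): exp(t · J_2(-2)) = e^(-2t)·(I + t·N), where N is the 2×2 nilpotent shift.

After assembling e^{tJ} and conjugating by P, we get:

e^{tA} =
  [exp(-2*t), t*exp(-2*t)]
  [0, exp(-2*t)]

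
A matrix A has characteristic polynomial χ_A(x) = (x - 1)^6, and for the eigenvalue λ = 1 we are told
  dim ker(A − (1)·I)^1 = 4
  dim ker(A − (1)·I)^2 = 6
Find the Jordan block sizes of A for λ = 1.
Block sizes for λ = 1: [2, 2, 1, 1]

From the dimensions of kernels of powers, the number of Jordan blocks of size at least j is d_j − d_{j−1} where d_j = dim ker(N^j) (with d_0 = 0). Computing the differences gives [4, 2].
The number of blocks of size exactly k is (#blocks of size ≥ k) − (#blocks of size ≥ k + 1), so the partition is: 2 block(s) of size 1, 2 block(s) of size 2.
In nonincreasing order the block sizes are [2, 2, 1, 1].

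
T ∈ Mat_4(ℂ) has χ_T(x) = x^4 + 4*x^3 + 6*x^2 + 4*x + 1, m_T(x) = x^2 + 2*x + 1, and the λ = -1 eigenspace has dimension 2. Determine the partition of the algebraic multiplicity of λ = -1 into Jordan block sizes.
Block sizes for λ = -1: [2, 2]

Step 1 — from the characteristic polynomial, algebraic multiplicity of λ = -1 is 4. From dim ker(T − (-1)·I) = 2, there are exactly 2 Jordan blocks for λ = -1.
Step 2 — from the minimal polynomial, the factor (x + 1)^2 tells us the largest block for λ = -1 has size 2.
Step 3 — with total size 4, 2 blocks, and largest block 2, the block sizes (in nonincreasing order) are [2, 2].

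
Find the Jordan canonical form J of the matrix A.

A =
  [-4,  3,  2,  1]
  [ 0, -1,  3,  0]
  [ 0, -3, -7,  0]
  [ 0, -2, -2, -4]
J_3(-4) ⊕ J_1(-4)

The characteristic polynomial is
  det(x·I − A) = x^4 + 16*x^3 + 96*x^2 + 256*x + 256 = (x + 4)^4

Eigenvalues and multiplicities (the geometric multiplicity of λ is n − rank(A − λI), which equals the number of Jordan blocks for λ):
  λ = -4: algebraic multiplicity = 4, geometric multiplicity = 2

Determining the block sizes for each eigenvalue:
  λ = -4: with am = 4 and gm = 2, the partition is not yet determined (e.g. several partitions of 4 into 2 parts exist). Let N = A − (-4)·I. Computing rank(N^1) = 2, rank(N^2) = 1, rank(N^3) = 0; the number of blocks of size ≥ j is rank(N^{j−1}) − rank(N^j), giving [2, 1, 1]. So we have 1 block(s) of size 3, 1 block(s) of size 1 → block sizes [3, 1]

Assembling the blocks gives a Jordan form
J =
  [-4,  1,  0,  0]
  [ 0, -4,  1,  0]
  [ 0,  0, -4,  0]
  [ 0,  0,  0, -4]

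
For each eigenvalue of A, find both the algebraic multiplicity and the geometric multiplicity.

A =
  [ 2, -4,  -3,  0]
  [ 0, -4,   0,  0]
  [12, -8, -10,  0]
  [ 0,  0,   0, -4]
λ = -4: alg = 4, geom = 3

Step 1 — factor the characteristic polynomial to read off the algebraic multiplicities:
  χ_A(x) = (x + 4)^4

Step 2 — compute geometric multiplicities via the rank-nullity identity g(λ) = n − rank(A − λI):
  rank(A − (-4)·I) = 1, so dim ker(A − (-4)·I) = n − 1 = 3

Summary:
  λ = -4: algebraic multiplicity = 4, geometric multiplicity = 3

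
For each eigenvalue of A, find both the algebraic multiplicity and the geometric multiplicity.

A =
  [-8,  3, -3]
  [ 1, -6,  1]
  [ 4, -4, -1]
λ = -5: alg = 3, geom = 2

Step 1 — factor the characteristic polynomial to read off the algebraic multiplicities:
  χ_A(x) = (x + 5)^3

Step 2 — compute geometric multiplicities via the rank-nullity identity g(λ) = n − rank(A − λI):
  rank(A − (-5)·I) = 1, so dim ker(A − (-5)·I) = n − 1 = 2

Summary:
  λ = -5: algebraic multiplicity = 3, geometric multiplicity = 2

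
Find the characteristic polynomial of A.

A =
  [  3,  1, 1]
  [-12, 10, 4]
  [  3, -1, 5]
x^3 - 18*x^2 + 108*x - 216

Expanding det(x·I − A) (e.g. by cofactor expansion or by noting that A is similar to its Jordan form J, which has the same characteristic polynomial as A) gives
  χ_A(x) = x^3 - 18*x^2 + 108*x - 216
which factors as (x - 6)^3. The eigenvalues (with algebraic multiplicities) are λ = 6 with multiplicity 3.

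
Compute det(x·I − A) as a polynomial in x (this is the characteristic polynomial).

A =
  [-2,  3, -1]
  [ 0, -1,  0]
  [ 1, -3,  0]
x^3 + 3*x^2 + 3*x + 1

Expanding det(x·I − A) (e.g. by cofactor expansion or by noting that A is similar to its Jordan form J, which has the same characteristic polynomial as A) gives
  χ_A(x) = x^3 + 3*x^2 + 3*x + 1
which factors as (x + 1)^3. The eigenvalues (with algebraic multiplicities) are λ = -1 with multiplicity 3.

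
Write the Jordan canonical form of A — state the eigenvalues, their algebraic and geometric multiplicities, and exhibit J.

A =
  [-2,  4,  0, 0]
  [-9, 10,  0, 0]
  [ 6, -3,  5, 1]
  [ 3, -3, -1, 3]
J_2(4) ⊕ J_2(4)

The characteristic polynomial is
  det(x·I − A) = x^4 - 16*x^3 + 96*x^2 - 256*x + 256 = (x - 4)^4

Eigenvalues and multiplicities (the geometric multiplicity of λ is n − rank(A − λI), which equals the number of Jordan blocks for λ):
  λ = 4: algebraic multiplicity = 4, geometric multiplicity = 2

Determining the block sizes for each eigenvalue:
  λ = 4: with am = 4 and gm = 2, the partition is not yet determined (e.g. several partitions of 4 into 2 parts exist). Let N = A − (4)·I. Computing rank(N^1) = 2, rank(N^2) = 0; the number of blocks of size ≥ j is rank(N^{j−1}) − rank(N^j), giving [2, 2]. So we have 2 block(s) of size 2 → block sizes [2, 2]

Assembling the blocks gives a Jordan form
J =
  [4, 1, 0, 0]
  [0, 4, 0, 0]
  [0, 0, 4, 1]
  [0, 0, 0, 4]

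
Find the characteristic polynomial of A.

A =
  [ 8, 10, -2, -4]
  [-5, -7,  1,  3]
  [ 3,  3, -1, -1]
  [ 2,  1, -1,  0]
x^4

Expanding det(x·I − A) (e.g. by cofactor expansion or by noting that A is similar to its Jordan form J, which has the same characteristic polynomial as A) gives
  χ_A(x) = x^4
which factors as x^4. The eigenvalues (with algebraic multiplicities) are λ = 0 with multiplicity 4.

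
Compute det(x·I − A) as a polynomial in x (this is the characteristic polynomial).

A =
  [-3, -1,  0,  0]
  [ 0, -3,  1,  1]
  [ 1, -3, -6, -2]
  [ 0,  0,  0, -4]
x^4 + 16*x^3 + 96*x^2 + 256*x + 256

Expanding det(x·I − A) (e.g. by cofactor expansion or by noting that A is similar to its Jordan form J, which has the same characteristic polynomial as A) gives
  χ_A(x) = x^4 + 16*x^3 + 96*x^2 + 256*x + 256
which factors as (x + 4)^4. The eigenvalues (with algebraic multiplicities) are λ = -4 with multiplicity 4.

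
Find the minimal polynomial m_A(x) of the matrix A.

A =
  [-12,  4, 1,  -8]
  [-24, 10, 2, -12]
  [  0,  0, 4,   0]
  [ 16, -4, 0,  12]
x^3 - 10*x^2 + 32*x - 32

The characteristic polynomial is χ_A(x) = (x - 4)^3*(x - 2), so the eigenvalues are known. The minimal polynomial is
  m_A(x) = Π_λ (x − λ)^{k_λ}
where k_λ is the size of the *largest* Jordan block for λ (equivalently, the smallest k with (A − λI)^k v = 0 for every generalised eigenvector v of λ).

  λ = 2: largest Jordan block has size 1, contributing (x − 2)
  λ = 4: largest Jordan block has size 2, contributing (x − 4)^2

So m_A(x) = (x - 4)^2*(x - 2) = x^3 - 10*x^2 + 32*x - 32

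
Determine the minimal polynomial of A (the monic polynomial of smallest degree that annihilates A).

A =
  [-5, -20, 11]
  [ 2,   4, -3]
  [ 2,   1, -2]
x^3 + 3*x^2 + 3*x + 1

The characteristic polynomial is χ_A(x) = (x + 1)^3, so the eigenvalues are known. The minimal polynomial is
  m_A(x) = Π_λ (x − λ)^{k_λ}
where k_λ is the size of the *largest* Jordan block for λ (equivalently, the smallest k with (A − λI)^k v = 0 for every generalised eigenvector v of λ).

  λ = -1: largest Jordan block has size 3, contributing (x + 1)^3

So m_A(x) = (x + 1)^3 = x^3 + 3*x^2 + 3*x + 1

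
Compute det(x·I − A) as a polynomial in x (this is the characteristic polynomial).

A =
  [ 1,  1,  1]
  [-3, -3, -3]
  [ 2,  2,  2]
x^3

Expanding det(x·I − A) (e.g. by cofactor expansion or by noting that A is similar to its Jordan form J, which has the same characteristic polynomial as A) gives
  χ_A(x) = x^3
which factors as x^3. The eigenvalues (with algebraic multiplicities) are λ = 0 with multiplicity 3.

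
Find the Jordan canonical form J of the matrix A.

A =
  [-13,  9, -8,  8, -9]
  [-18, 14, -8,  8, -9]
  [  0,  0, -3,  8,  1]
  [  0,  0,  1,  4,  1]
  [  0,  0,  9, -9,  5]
J_2(-4) ⊕ J_2(5) ⊕ J_1(5)

The characteristic polynomial is
  det(x·I − A) = x^5 - 7*x^4 - 29*x^3 + 235*x^2 + 200*x - 2000 = (x - 5)^3*(x + 4)^2

Eigenvalues and multiplicities (the geometric multiplicity of λ is n − rank(A − λI), which equals the number of Jordan blocks for λ):
  λ = -4: algebraic multiplicity = 2, geometric multiplicity = 1
  λ = 5: algebraic multiplicity = 3, geometric multiplicity = 2

Determining the block sizes for each eigenvalue:
  λ = -4: one block (gm = 1), so the single block has size am = 2 → block sizes [2]
  λ = 5: 2 blocks summing to 3 forces exactly one block of size 2 and the rest size 1 → block sizes [2, 1]

Assembling the blocks gives a Jordan form
J =
  [-4,  1, 0, 0, 0]
  [ 0, -4, 0, 0, 0]
  [ 0,  0, 5, 1, 0]
  [ 0,  0, 0, 5, 0]
  [ 0,  0, 0, 0, 5]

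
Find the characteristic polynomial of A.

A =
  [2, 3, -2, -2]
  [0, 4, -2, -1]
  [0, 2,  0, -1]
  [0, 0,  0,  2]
x^4 - 8*x^3 + 24*x^2 - 32*x + 16

Expanding det(x·I − A) (e.g. by cofactor expansion or by noting that A is similar to its Jordan form J, which has the same characteristic polynomial as A) gives
  χ_A(x) = x^4 - 8*x^3 + 24*x^2 - 32*x + 16
which factors as (x - 2)^4. The eigenvalues (with algebraic multiplicities) are λ = 2 with multiplicity 4.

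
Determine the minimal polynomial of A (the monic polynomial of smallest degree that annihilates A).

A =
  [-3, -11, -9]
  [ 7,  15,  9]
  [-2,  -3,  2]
x^3 - 14*x^2 + 65*x - 100

The characteristic polynomial is χ_A(x) = (x - 5)^2*(x - 4), so the eigenvalues are known. The minimal polynomial is
  m_A(x) = Π_λ (x − λ)^{k_λ}
where k_λ is the size of the *largest* Jordan block for λ (equivalently, the smallest k with (A − λI)^k v = 0 for every generalised eigenvector v of λ).

  λ = 4: largest Jordan block has size 1, contributing (x − 4)
  λ = 5: largest Jordan block has size 2, contributing (x − 5)^2

So m_A(x) = (x - 5)^2*(x - 4) = x^3 - 14*x^2 + 65*x - 100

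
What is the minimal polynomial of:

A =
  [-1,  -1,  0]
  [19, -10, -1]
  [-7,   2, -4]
x^3 + 15*x^2 + 75*x + 125

The characteristic polynomial is χ_A(x) = (x + 5)^3, so the eigenvalues are known. The minimal polynomial is
  m_A(x) = Π_λ (x − λ)^{k_λ}
where k_λ is the size of the *largest* Jordan block for λ (equivalently, the smallest k with (A − λI)^k v = 0 for every generalised eigenvector v of λ).

  λ = -5: largest Jordan block has size 3, contributing (x + 5)^3

So m_A(x) = (x + 5)^3 = x^3 + 15*x^2 + 75*x + 125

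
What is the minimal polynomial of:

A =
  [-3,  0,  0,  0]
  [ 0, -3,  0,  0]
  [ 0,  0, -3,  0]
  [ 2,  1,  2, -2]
x^2 + 5*x + 6

The characteristic polynomial is χ_A(x) = (x + 2)*(x + 3)^3, so the eigenvalues are known. The minimal polynomial is
  m_A(x) = Π_λ (x − λ)^{k_λ}
where k_λ is the size of the *largest* Jordan block for λ (equivalently, the smallest k with (A − λI)^k v = 0 for every generalised eigenvector v of λ).

  λ = -3: largest Jordan block has size 1, contributing (x + 3)
  λ = -2: largest Jordan block has size 1, contributing (x + 2)

So m_A(x) = (x + 2)*(x + 3) = x^2 + 5*x + 6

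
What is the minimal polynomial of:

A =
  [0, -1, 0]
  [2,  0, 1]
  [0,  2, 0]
x^3

The characteristic polynomial is χ_A(x) = x^3, so the eigenvalues are known. The minimal polynomial is
  m_A(x) = Π_λ (x − λ)^{k_λ}
where k_λ is the size of the *largest* Jordan block for λ (equivalently, the smallest k with (A − λI)^k v = 0 for every generalised eigenvector v of λ).

  λ = 0: largest Jordan block has size 3, contributing (x − 0)^3

So m_A(x) = x^3 = x^3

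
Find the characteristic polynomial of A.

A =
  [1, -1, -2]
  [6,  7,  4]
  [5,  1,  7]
x^3 - 15*x^2 + 75*x - 125

Expanding det(x·I − A) (e.g. by cofactor expansion or by noting that A is similar to its Jordan form J, which has the same characteristic polynomial as A) gives
  χ_A(x) = x^3 - 15*x^2 + 75*x - 125
which factors as (x - 5)^3. The eigenvalues (with algebraic multiplicities) are λ = 5 with multiplicity 3.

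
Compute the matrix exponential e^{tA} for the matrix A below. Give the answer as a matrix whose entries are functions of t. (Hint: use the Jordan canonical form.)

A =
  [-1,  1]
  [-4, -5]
e^{tA} =
  [2*t*exp(-3*t) + exp(-3*t), t*exp(-3*t)]
  [-4*t*exp(-3*t), -2*t*exp(-3*t) + exp(-3*t)]

Strategy: write A = P · J · P⁻¹ where J is a Jordan canonical form, so e^{tA} = P · e^{tJ} · P⁻¹, and e^{tJ} can be computed block-by-block.

A has Jordan form
J =
  [-3,  1]
  [ 0, -3]
(up to reordering of blocks).

Per-block formulas:
  For a 2×2 Jordan block J_2(-3): exp(t · J_2(-3)) = e^(-3t)·(I + t·N), where N is the 2×2 nilpotent shift.

After assembling e^{tJ} and conjugating by P, we get:

e^{tA} =
  [2*t*exp(-3*t) + exp(-3*t), t*exp(-3*t)]
  [-4*t*exp(-3*t), -2*t*exp(-3*t) + exp(-3*t)]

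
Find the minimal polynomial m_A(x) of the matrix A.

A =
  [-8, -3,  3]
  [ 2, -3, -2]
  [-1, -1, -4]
x^2 + 10*x + 25

The characteristic polynomial is χ_A(x) = (x + 5)^3, so the eigenvalues are known. The minimal polynomial is
  m_A(x) = Π_λ (x − λ)^{k_λ}
where k_λ is the size of the *largest* Jordan block for λ (equivalently, the smallest k with (A − λI)^k v = 0 for every generalised eigenvector v of λ).

  λ = -5: largest Jordan block has size 2, contributing (x + 5)^2

So m_A(x) = (x + 5)^2 = x^2 + 10*x + 25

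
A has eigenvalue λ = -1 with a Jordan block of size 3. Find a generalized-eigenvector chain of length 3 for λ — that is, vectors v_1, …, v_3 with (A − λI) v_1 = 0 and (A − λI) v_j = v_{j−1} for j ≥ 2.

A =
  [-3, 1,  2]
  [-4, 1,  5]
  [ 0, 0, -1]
A Jordan chain for λ = -1 of length 3:
v_1 = (1, 2, 0)ᵀ
v_2 = (2, 5, 0)ᵀ
v_3 = (0, 0, 1)ᵀ

Let N = A − (-1)·I. We want v_3 with N^3 v_3 = 0 but N^2 v_3 ≠ 0; then v_{j-1} := N · v_j for j = 3, …, 2.

Pick v_3 = (0, 0, 1)ᵀ.
Then v_2 = N · v_3 = (2, 5, 0)ᵀ.
Then v_1 = N · v_2 = (1, 2, 0)ᵀ.

Sanity check: (A − (-1)·I) v_1 = (0, 0, 0)ᵀ = 0. ✓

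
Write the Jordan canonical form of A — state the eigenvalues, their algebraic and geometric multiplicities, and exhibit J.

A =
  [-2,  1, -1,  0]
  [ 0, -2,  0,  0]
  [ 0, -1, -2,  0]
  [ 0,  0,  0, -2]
J_3(-2) ⊕ J_1(-2)

The characteristic polynomial is
  det(x·I − A) = x^4 + 8*x^3 + 24*x^2 + 32*x + 16 = (x + 2)^4

Eigenvalues and multiplicities (the geometric multiplicity of λ is n − rank(A − λI), which equals the number of Jordan blocks for λ):
  λ = -2: algebraic multiplicity = 4, geometric multiplicity = 2

Determining the block sizes for each eigenvalue:
  λ = -2: with am = 4 and gm = 2, the partition is not yet determined (e.g. several partitions of 4 into 2 parts exist). Let N = A − (-2)·I. Computing rank(N^1) = 2, rank(N^2) = 1, rank(N^3) = 0; the number of blocks of size ≥ j is rank(N^{j−1}) − rank(N^j), giving [2, 1, 1]. So we have 1 block(s) of size 3, 1 block(s) of size 1 → block sizes [3, 1]

Assembling the blocks gives a Jordan form
J =
  [-2,  1,  0,  0]
  [ 0, -2,  1,  0]
  [ 0,  0, -2,  0]
  [ 0,  0,  0, -2]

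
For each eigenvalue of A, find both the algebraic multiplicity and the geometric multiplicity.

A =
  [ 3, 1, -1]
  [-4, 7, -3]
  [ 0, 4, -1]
λ = 3: alg = 3, geom = 1

Step 1 — factor the characteristic polynomial to read off the algebraic multiplicities:
  χ_A(x) = (x - 3)^3

Step 2 — compute geometric multiplicities via the rank-nullity identity g(λ) = n − rank(A − λI):
  rank(A − (3)·I) = 2, so dim ker(A − (3)·I) = n − 2 = 1

Summary:
  λ = 3: algebraic multiplicity = 3, geometric multiplicity = 1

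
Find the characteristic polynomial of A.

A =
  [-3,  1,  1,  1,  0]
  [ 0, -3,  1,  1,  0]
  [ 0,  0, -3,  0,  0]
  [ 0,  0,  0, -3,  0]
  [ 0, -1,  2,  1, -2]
x^5 + 14*x^4 + 78*x^3 + 216*x^2 + 297*x + 162

Expanding det(x·I − A) (e.g. by cofactor expansion or by noting that A is similar to its Jordan form J, which has the same characteristic polynomial as A) gives
  χ_A(x) = x^5 + 14*x^4 + 78*x^3 + 216*x^2 + 297*x + 162
which factors as (x + 2)*(x + 3)^4. The eigenvalues (with algebraic multiplicities) are λ = -3 with multiplicity 4, λ = -2 with multiplicity 1.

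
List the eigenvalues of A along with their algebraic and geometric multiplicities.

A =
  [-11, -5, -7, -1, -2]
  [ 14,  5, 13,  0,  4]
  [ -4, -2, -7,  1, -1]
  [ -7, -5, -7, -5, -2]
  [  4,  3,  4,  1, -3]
λ = -5: alg = 1, geom = 1; λ = -4: alg = 4, geom = 2

Step 1 — factor the characteristic polynomial to read off the algebraic multiplicities:
  χ_A(x) = (x + 4)^4*(x + 5)

Step 2 — compute geometric multiplicities via the rank-nullity identity g(λ) = n − rank(A − λI):
  rank(A − (-5)·I) = 4, so dim ker(A − (-5)·I) = n − 4 = 1
  rank(A − (-4)·I) = 3, so dim ker(A − (-4)·I) = n − 3 = 2

Summary:
  λ = -5: algebraic multiplicity = 1, geometric multiplicity = 1
  λ = -4: algebraic multiplicity = 4, geometric multiplicity = 2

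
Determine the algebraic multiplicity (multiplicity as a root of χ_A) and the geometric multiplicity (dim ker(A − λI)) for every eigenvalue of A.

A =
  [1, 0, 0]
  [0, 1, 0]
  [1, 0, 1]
λ = 1: alg = 3, geom = 2

Step 1 — factor the characteristic polynomial to read off the algebraic multiplicities:
  χ_A(x) = (x - 1)^3

Step 2 — compute geometric multiplicities via the rank-nullity identity g(λ) = n − rank(A − λI):
  rank(A − (1)·I) = 1, so dim ker(A − (1)·I) = n − 1 = 2

Summary:
  λ = 1: algebraic multiplicity = 3, geometric multiplicity = 2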